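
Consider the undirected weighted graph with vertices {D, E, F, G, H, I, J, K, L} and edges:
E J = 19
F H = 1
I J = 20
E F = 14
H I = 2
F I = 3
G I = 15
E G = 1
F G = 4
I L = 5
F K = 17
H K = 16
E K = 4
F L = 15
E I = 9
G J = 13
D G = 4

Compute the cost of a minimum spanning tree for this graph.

34

Grow the tree from D using Prim:
Step 1: cheapest edge leaving the tree is D G (4); add G.
Step 2: cheapest edge leaving the tree is E G (1); add E.
Step 3: cheapest edge leaving the tree is F G (4); add F.
Step 4: cheapest edge leaving the tree is F H (1); add H.
Step 5: cheapest edge leaving the tree is H I (2); add I.
Step 6: cheapest edge leaving the tree is E K (4); add K.
Step 7: cheapest edge leaving the tree is I L (5); add L.
Step 8: cheapest edge leaving the tree is G J (13); add J.
MST edges: D G, E G, F G, F H, H I, E K, I L, G J; total weight 4+1+4+1+2+4+5+13 = 34.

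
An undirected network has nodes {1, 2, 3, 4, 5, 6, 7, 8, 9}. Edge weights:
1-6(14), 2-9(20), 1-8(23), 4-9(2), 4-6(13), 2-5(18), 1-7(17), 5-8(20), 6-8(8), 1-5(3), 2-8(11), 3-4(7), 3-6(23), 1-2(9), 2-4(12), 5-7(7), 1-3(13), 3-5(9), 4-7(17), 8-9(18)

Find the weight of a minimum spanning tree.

56

Sort edges by weight, then run Kruskal:
4-9 (2): add — endpoints in different components.
1-5 (3): add — endpoints in different components.
3-4 (7): add — endpoints in different components.
5-7 (7): add — endpoints in different components.
6-8 (8): add — endpoints in different components.
1-2 (9): add — endpoints in different components.
3-5 (9): add — endpoints in different components.
2-8 (11): add — endpoints in different components.
MST edges: 4-9, 1-5, 3-4, 5-7, 6-8, 1-2, 3-5, 2-8; total weight 2+3+7+7+8+9+9+11 = 56.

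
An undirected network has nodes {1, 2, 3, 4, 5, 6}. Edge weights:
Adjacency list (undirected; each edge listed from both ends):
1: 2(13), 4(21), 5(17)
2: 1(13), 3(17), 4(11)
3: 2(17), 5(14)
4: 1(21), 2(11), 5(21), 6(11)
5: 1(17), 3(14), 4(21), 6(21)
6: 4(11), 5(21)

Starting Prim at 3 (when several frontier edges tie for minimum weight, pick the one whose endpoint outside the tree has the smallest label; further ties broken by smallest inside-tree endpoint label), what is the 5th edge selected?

4-6

Prim, starting at 3.
Step 1: cheapest edge leaving the tree is 3 5 (14); add 5.
Step 2: cheapest edge leaving the tree is 1 5 (17); add 1.
Step 3: cheapest edge leaving the tree is 1 2 (13); add 2.
Step 4: cheapest edge leaving the tree is 2 4 (11); add 4.
Step 5: cheapest edge leaving the tree is 4 6 (11); add 6.
The 5th edge added is 4 6.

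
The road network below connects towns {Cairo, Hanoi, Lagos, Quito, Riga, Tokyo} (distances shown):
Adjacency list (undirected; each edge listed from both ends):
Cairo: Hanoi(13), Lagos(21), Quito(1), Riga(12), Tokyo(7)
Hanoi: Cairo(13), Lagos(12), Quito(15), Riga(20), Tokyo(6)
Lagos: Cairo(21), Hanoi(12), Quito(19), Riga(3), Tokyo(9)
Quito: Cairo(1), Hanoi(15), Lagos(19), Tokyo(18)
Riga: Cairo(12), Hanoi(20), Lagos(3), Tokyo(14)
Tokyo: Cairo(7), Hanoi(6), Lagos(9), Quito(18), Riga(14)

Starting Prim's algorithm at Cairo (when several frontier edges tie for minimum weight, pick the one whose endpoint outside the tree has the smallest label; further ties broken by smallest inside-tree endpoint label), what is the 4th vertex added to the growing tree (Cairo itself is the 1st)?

Prim's algorithm from Cairo:
Step 1: cheapest edge leaving the tree is Cairo Quito (1); add Quito.
Step 2: cheapest edge leaving the tree is Cairo Tokyo (7); add Tokyo.
Step 3: cheapest edge leaving the tree is Hanoi Tokyo (6); add Hanoi.
Step 4: cheapest edge leaving the tree is Lagos Tokyo (9); add Lagos.
Step 5: cheapest edge leaving the tree is Lagos Riga (3); add Riga.
Vertex order: Cairo, Quito, Tokyo, Hanoi, Lagos, Riga. The 4th vertex is Hanoi.

Hanoi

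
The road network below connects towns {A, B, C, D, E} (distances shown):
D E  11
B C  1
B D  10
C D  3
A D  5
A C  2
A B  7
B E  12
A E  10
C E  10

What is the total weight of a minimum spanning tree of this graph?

Kruskal's algorithm — process edges by increasing weight (ties by edge label):
B C (1): add. Components now {A} {B,C} {D} {E}
A C (2): add. Components now {A,B,C} {D} {E}
C D (3): add. Components now {A,B,C,D} {E}
A D (5): skip — A and D already connected.
A B (7): skip — A and B already connected.
A E (10): add. Components now {A,B,C,D,E}
MST edges: B C, A C, C D, A E; total weight 1+2+3+10 = 16.

16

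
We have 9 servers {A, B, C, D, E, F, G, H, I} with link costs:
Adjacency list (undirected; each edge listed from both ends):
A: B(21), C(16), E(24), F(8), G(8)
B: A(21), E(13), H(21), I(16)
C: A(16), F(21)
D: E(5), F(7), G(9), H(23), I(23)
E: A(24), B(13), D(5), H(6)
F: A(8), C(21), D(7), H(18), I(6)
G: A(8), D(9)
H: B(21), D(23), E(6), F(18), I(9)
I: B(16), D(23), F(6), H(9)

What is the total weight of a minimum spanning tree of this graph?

69

Prim, starting at A.
Step 1: cheapest edge leaving the tree is A—F (8); add F.
Step 2: cheapest edge leaving the tree is F—I (6); add I.
Step 3: cheapest edge leaving the tree is D—F (7); add D.
Step 4: cheapest edge leaving the tree is D—E (5); add E.
Step 5: cheapest edge leaving the tree is E—H (6); add H.
Step 6: cheapest edge leaving the tree is A—G (8); add G.
Step 7: cheapest edge leaving the tree is B—E (13); add B.
Step 8: cheapest edge leaving the tree is A—C (16); add C.
MST edges: A—F, F—I, D—F, D—E, E—H, A—G, B—E, A—C; total weight 8+6+7+5+6+8+13+16 = 69.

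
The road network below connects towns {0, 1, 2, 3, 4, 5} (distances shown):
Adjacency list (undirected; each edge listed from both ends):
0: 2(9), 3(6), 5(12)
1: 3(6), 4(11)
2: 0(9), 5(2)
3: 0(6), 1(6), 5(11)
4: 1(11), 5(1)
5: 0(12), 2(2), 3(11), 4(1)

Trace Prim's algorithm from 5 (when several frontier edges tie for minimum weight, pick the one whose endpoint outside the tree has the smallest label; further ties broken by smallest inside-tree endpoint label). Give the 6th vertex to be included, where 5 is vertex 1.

1

Prim's algorithm from 5:
Step 1: cheapest edge leaving the tree is 4 5 (1); add 4.
Step 2: cheapest edge leaving the tree is 2 5 (2); add 2.
Step 3: cheapest edge leaving the tree is 0 2 (9); add 0.
Step 4: cheapest edge leaving the tree is 0 3 (6); add 3.
Step 5: cheapest edge leaving the tree is 1 3 (6); add 1.
Vertex order: 5, 4, 2, 0, 3, 1. The 6th vertex is 1.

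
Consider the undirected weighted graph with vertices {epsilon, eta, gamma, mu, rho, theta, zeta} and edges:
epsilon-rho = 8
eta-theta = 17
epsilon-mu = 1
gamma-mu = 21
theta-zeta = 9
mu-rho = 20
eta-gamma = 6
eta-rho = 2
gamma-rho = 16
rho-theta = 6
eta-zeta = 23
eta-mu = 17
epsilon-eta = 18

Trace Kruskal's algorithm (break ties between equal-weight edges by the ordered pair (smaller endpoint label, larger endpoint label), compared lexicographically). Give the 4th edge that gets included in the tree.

Kruskal: consider edges lightest-first.
epsilon-mu (1): add. Components now {theta} {eta} {epsilon,mu} {zeta} {rho} {gamma}
eta-rho (2): add. Components now {theta} {eta,rho} {epsilon,mu} {zeta} {gamma}
eta-gamma (6): add. Components now {theta} {eta,gamma,rho} {epsilon,mu} {zeta}
rho-theta (6): add. Components now {eta,gamma,rho,theta} {epsilon,mu} {zeta}
epsilon-rho (8): add. Components now {epsilon,eta,gamma,mu,rho,theta} {zeta}
theta-zeta (9): add. Components now {epsilon,eta,gamma,mu,rho,theta,zeta}
The 4th edge added is rho-theta.

rho-theta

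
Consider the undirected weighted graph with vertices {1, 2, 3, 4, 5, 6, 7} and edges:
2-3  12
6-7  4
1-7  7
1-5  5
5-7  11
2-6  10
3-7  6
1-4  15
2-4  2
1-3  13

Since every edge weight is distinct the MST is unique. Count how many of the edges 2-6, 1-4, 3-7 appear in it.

2

Kruskal's algorithm — process edges by increasing weight (ties by edge label):
2-4 (2): add — endpoints in different components.
6-7 (4): add — endpoints in different components.
1-5 (5): add — endpoints in different components.
3-7 (6): add — endpoints in different components.
1-7 (7): add — endpoints in different components.
2-6 (10): add — endpoints in different components.
MST edge set: {2-4, 6-7, 1-5, 3-7, 1-7, 2-6}.
Of the listed edges, {2-6, 3-7} are in the MST → 2.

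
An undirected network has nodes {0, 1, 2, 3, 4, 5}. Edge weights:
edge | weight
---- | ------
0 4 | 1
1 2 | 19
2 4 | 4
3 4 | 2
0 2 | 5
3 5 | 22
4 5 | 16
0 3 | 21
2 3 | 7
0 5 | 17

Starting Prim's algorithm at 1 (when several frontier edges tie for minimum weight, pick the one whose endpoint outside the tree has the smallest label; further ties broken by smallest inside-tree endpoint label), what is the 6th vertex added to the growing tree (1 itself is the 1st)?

Prim, starting at 1.
Step 1: frontier [1 2 19] → take 1 2 (19); add 2.
Step 2: frontier [2 4 4, 0 2 5, 2 3 7] → take 2 4 (4); add 4.
Step 3: frontier [0 2 5, 2 3 7, 0 4 1, 3 4 2, 4 5 16] → take 0 4 (1); add 0.
Step 4: frontier [0 5 17, 0 3 21, 2 3 7, 3 4 2, 4 5 16] → take 3 4 (2); add 3.
Step 5: frontier [0 5 17, 3 5 22, 4 5 16] → take 4 5 (16); add 5.
Vertex order: 1, 2, 4, 0, 3, 5. The 6th vertex is 5.

5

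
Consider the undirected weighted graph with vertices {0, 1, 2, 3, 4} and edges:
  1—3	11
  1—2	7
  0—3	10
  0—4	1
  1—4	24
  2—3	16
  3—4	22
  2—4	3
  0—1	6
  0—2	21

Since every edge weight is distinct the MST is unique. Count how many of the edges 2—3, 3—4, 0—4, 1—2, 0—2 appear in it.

1

Kruskal: consider edges lightest-first.
0—4 (1): add. Components now {0,4} {1} {2} {3}
2—4 (3): add. Components now {0,2,4} {1} {3}
0—1 (6): add. Components now {0,1,2,4} {3}
1—2 (7): skip — 1 and 2 already connected.
0—3 (10): add. Components now {0,1,2,3,4}
MST edge set: {0—4, 2—4, 0—1, 0—3}.
Of the listed edges, {0—4} are in the MST → 1.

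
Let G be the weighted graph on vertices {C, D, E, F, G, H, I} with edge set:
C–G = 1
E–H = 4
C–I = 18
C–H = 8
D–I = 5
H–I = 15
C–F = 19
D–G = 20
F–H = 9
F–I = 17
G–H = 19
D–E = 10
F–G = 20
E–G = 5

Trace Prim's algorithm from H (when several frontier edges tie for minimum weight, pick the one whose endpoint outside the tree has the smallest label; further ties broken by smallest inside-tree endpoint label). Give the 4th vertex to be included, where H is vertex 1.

C

Grow the tree from H using Prim:
Step 1: frontier [E–H 4, C–H 8, F–H 9, H–I 15, G–H 19] → take E–H (4); add E.
Step 2: frontier [E–G 5, D–E 10, C–H 8, F–H 9, H–I 15, G–H 19] → take E–G (5); add G.
Step 3: frontier [D–E 10, C–G 1, D–G 20, F–G 20, C–H 8, F–H 9, H–I 15] → take C–G (1); add C.
Step 4: frontier [C–I 18, C–F 19, D–E 10, D–G 20, F–G 20, F–H 9, H–I 15] → take F–H (9); add F.
Step 5: frontier [C–I 18, D–E 10, F–I 17, D–G 20, H–I 15] → take D–E (10); add D.
Step 6: frontier [C–I 18, D–I 5, F–I 17, H–I 15] → take D–I (5); add I.
Vertex order: H, E, G, C, F, D, I. The 4th vertex is C.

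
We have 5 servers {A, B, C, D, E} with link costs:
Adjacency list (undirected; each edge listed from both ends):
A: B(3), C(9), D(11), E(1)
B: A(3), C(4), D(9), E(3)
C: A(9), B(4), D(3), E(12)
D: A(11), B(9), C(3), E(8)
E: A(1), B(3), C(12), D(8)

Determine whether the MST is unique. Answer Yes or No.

No

Sort edges by weight, then run Kruskal:
A-E (1): add — endpoints in different components.
A-B (3): add — endpoints in different components.
B-E (3): skip — B and E already connected.
C-D (3): add — endpoints in different components.
B-C (4): add — endpoints in different components.
Non-tree edge B-E has weight 3, equal to the heaviest edge on its tree cycle — swapping gives another MST of the same weight. Not unique.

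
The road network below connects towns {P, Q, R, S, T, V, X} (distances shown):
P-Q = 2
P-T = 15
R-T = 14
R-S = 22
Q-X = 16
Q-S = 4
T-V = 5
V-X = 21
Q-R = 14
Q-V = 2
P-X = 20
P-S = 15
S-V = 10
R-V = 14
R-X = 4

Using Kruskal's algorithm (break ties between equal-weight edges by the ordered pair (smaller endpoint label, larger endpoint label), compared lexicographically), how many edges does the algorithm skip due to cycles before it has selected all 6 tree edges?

Sort edges by weight, then run Kruskal:
P-Q (2): add — endpoints in different components.
Q-V (2): add — endpoints in different components.
Q-S (4): add — endpoints in different components.
R-X (4): add — endpoints in different components.
T-V (5): add — endpoints in different components.
S-V (10): skip — S and V already connected.
Q-R (14): add — endpoints in different components.
Edges rejected before the tree was complete: 1.

1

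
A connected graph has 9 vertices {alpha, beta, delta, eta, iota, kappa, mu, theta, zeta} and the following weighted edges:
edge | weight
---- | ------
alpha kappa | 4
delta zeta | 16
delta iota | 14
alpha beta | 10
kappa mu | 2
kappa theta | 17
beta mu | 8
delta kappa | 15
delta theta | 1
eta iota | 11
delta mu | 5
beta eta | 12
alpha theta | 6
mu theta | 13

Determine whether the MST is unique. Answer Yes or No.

Yes

Kruskal's algorithm — process edges by increasing weight (ties by edge label):
delta theta (1): add — endpoints in different components.
kappa mu (2): add — endpoints in different components.
alpha kappa (4): add — endpoints in different components.
delta mu (5): add — endpoints in different components.
alpha theta (6): skip — theta and alpha already connected.
beta mu (8): add — endpoints in different components.
alpha beta (10): skip — beta and alpha already connected.
eta iota (11): add — endpoints in different components.
beta eta (12): add — endpoints in different components.
mu theta (13): skip — mu and theta already connected.
delta iota (14): skip — delta and iota already connected.
delta kappa (15): skip — delta and kappa already connected.
delta zeta (16): add — endpoints in different components.
Every non-tree edge has weight strictly greater than the heaviest edge on the tree path between its endpoints, so the MST is unique.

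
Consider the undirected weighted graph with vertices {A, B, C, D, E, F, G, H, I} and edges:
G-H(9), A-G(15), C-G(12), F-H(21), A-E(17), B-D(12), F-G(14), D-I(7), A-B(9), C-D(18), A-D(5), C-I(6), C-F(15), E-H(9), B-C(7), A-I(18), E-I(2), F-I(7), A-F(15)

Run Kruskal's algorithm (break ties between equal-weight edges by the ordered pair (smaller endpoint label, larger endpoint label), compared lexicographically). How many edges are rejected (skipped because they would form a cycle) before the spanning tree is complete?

1

Kruskal: consider edges lightest-first.
E-I (2): add — endpoints in different components.
A-D (5): add — endpoints in different components.
C-I (6): add — endpoints in different components.
B-C (7): add — endpoints in different components.
D-I (7): add — endpoints in different components.
F-I (7): add — endpoints in different components.
A-B (9): skip — A and B already connected.
E-H (9): add — endpoints in different components.
G-H (9): add — endpoints in different components.
Edges rejected before the tree was complete: 1.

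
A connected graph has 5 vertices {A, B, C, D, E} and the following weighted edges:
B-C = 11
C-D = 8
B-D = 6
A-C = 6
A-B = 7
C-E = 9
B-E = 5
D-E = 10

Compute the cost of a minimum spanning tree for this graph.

Prim's algorithm from A:
Step 1: frontier [A-C 6, A-B 7] → take A-C (6); add C.
Step 2: frontier [A-B 7, C-D 8, C-E 9, B-C 11] → take A-B (7); add B.
Step 3: frontier [B-E 5, B-D 6, C-D 8, C-E 9] → take B-E (5); add E.
Step 4: frontier [B-D 6, C-D 8, D-E 10] → take B-D (6); add D.
MST edges: A-C, A-B, B-E, B-D; total weight 6+7+5+6 = 24.

24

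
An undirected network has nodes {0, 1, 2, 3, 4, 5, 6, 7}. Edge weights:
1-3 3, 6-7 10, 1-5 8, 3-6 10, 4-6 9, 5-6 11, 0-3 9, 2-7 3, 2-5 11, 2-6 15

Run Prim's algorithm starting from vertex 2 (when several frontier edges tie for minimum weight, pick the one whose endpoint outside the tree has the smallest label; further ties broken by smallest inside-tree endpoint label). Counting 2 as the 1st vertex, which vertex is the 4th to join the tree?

Grow the tree from 2 using Prim:
Step 1: frontier [2-7 3, 2-5 11, 2-6 15] → take 2-7 (3); add 7.
Step 2: frontier [2-5 11, 2-6 15, 6-7 10] → take 6-7 (10); add 6.
Step 3: frontier [2-5 11, 4-6 9, 3-6 10, 5-6 11] → take 4-6 (9); add 4.
Step 4: frontier [2-5 11, 3-6 10, 5-6 11] → take 3-6 (10); add 3.
Step 5: frontier [2-5 11, 1-3 3, 0-3 9, 5-6 11] → take 1-3 (3); add 1.
Step 6: frontier [1-5 8, 2-5 11, 0-3 9, 5-6 11] → take 1-5 (8); add 5.
Step 7: frontier [0-3 9] → take 0-3 (9); add 0.
Vertex order: 2, 7, 6, 4, 3, 1, 5, 0. The 4th vertex is 4.

4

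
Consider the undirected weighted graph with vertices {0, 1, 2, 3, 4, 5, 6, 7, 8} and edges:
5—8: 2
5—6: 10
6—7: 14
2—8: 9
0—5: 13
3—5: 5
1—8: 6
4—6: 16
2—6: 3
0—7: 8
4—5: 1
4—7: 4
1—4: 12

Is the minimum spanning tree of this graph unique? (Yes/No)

Kruskal's algorithm — process edges by increasing weight (ties by edge label):
4—5 (1): add — endpoints in different components.
5—8 (2): add — endpoints in different components.
2—6 (3): add — endpoints in different components.
4—7 (4): add — endpoints in different components.
3—5 (5): add — endpoints in different components.
1—8 (6): add — endpoints in different components.
0—7 (8): add — endpoints in different components.
2—8 (9): add — endpoints in different components.
Every non-tree edge has weight strictly greater than the heaviest edge on the tree path between its endpoints, so the MST is unique.

Yes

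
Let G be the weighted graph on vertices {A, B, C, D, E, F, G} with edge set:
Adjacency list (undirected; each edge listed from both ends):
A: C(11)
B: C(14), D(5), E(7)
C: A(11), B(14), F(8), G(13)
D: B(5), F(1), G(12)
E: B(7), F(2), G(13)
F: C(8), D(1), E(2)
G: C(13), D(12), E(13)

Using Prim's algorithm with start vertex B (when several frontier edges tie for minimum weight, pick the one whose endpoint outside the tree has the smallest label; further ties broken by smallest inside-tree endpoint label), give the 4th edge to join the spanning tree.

C-F

Prim's algorithm from B:
Step 1: frontier [B-D 5, B-E 7, B-C 14] → take B-D (5); add D.
Step 2: frontier [B-E 7, B-C 14, D-F 1, D-G 12] → take D-F (1); add F.
Step 3: frontier [B-E 7, B-C 14, D-G 12, E-F 2, C-F 8] → take E-F (2); add E.
Step 4: frontier [B-C 14, D-G 12, E-G 13, C-F 8] → take C-F (8); add C.
Step 5: frontier [A-C 11, C-G 13, D-G 12, E-G 13] → take A-C (11); add A.
Step 6: frontier [C-G 13, D-G 12, E-G 13] → take D-G (12); add G.
The 4th edge added is C-F.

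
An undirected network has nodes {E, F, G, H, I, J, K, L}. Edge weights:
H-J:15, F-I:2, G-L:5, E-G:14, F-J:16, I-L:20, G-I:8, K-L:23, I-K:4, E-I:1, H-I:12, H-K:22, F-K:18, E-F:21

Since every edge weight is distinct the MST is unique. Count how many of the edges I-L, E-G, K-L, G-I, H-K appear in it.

1

Sort edges by weight, then run Kruskal:
E-I (1): add — endpoints in different components.
F-I (2): add — endpoints in different components.
I-K (4): add — endpoints in different components.
G-L (5): add — endpoints in different components.
G-I (8): add — endpoints in different components.
H-I (12): add — endpoints in different components.
E-G (14): skip — E and G already connected.
H-J (15): add — endpoints in different components.
MST edge set: {E-I, F-I, I-K, G-L, G-I, H-I, H-J}.
Of the listed edges, {G-I} are in the MST → 1.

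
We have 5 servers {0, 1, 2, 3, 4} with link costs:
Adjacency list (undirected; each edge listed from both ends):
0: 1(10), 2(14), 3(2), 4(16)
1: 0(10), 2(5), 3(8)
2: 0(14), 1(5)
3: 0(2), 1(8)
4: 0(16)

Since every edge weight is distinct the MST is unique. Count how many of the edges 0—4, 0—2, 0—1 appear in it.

Sort edges by weight, then run Kruskal:
0—3 (2): add — endpoints in different components.
1—2 (5): add — endpoints in different components.
1—3 (8): add — endpoints in different components.
0—1 (10): skip — 0 and 1 already connected.
0—2 (14): skip — 0 and 2 already connected.
0—4 (16): add — endpoints in different components.
MST edge set: {0—3, 1—2, 1—3, 0—4}.
Of the listed edges, {0—4} are in the MST → 1.

1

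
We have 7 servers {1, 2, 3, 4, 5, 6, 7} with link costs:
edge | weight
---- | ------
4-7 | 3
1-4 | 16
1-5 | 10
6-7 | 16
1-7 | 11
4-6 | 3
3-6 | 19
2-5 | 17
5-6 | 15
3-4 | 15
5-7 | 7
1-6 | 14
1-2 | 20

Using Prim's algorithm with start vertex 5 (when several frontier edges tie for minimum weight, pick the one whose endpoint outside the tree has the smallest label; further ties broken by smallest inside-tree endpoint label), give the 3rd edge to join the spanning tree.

4-6

Grow the tree from 5 using Prim:
Step 1: cheapest edge leaving the tree is 5-7 (7); add 7.
Step 2: cheapest edge leaving the tree is 4-7 (3); add 4.
Step 3: cheapest edge leaving the tree is 4-6 (3); add 6.
Step 4: cheapest edge leaving the tree is 1-5 (10); add 1.
Step 5: cheapest edge leaving the tree is 3-4 (15); add 3.
Step 6: cheapest edge leaving the tree is 2-5 (17); add 2.
The 3rd edge added is 4-6.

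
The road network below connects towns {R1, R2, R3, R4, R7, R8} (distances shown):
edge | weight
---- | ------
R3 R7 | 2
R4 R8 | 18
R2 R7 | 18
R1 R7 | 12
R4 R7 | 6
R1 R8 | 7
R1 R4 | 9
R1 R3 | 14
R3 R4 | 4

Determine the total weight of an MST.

40

Kruskal's algorithm — process edges by increasing weight (ties by edge label):
R3 R7 (2): add. Components now {R4} {R1} {R3,R7} {R8} {R2}
R3 R4 (4): add. Components now {R3,R4,R7} {R1} {R8} {R2}
R4 R7 (6): skip — R4 and R7 already connected.
R1 R8 (7): add. Components now {R3,R4,R7} {R1,R8} {R2}
R1 R4 (9): add. Components now {R1,R3,R4,R7,R8} {R2}
R1 R7 (12): skip — R1 and R7 already connected.
R1 R3 (14): skip — R1 and R3 already connected.
R2 R7 (18): add. Components now {R1,R2,R3,R4,R7,R8}
MST edges: R3 R7, R3 R4, R1 R8, R1 R4, R2 R7; total weight 2+4+7+9+18 = 40.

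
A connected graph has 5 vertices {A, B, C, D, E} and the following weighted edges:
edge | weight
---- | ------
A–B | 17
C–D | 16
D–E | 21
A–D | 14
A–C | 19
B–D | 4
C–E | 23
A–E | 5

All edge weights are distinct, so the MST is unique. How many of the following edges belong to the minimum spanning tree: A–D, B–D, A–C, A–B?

Kruskal: consider edges lightest-first.
B–D (4): add — endpoints in different components.
A–E (5): add — endpoints in different components.
A–D (14): add — endpoints in different components.
C–D (16): add — endpoints in different components.
MST edge set: {B–D, A–E, A–D, C–D}.
Of the listed edges, {A–D, B–D} are in the MST → 2.

2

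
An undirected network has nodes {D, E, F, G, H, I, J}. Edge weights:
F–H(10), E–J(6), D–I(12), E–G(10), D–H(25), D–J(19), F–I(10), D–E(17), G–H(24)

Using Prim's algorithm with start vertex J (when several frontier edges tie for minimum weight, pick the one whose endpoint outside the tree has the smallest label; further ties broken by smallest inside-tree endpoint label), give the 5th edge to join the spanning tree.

F-I

Prim's algorithm from J:
Step 1: frontier [E–J 6, D–J 19] → take E–J (6); add E.
Step 2: frontier [E–G 10, D–E 17, D–J 19] → take E–G (10); add G.
Step 3: frontier [D–E 17, G–H 24, D–J 19] → take D–E (17); add D.
Step 4: frontier [D–I 12, D–H 25, G–H 24] → take D–I (12); add I.
Step 5: frontier [D–H 25, G–H 24, F–I 10] → take F–I (10); add F.
Step 6: frontier [D–H 25, F–H 10, G–H 24] → take F–H (10); add H.
The 5th edge added is F–I.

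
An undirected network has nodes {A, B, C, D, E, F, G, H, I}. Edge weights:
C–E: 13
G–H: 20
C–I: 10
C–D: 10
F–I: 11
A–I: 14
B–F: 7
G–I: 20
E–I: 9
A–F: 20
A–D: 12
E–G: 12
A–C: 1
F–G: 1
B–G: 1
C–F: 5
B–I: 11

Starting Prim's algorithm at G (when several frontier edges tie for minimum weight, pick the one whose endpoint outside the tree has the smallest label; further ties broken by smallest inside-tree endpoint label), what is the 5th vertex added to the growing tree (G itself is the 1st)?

A

Prim's algorithm from G:
Step 1: cheapest edge leaving the tree is B–G (1); add B.
Step 2: cheapest edge leaving the tree is F–G (1); add F.
Step 3: cheapest edge leaving the tree is C–F (5); add C.
Step 4: cheapest edge leaving the tree is A–C (1); add A.
Step 5: cheapest edge leaving the tree is C–D (10); add D.
Step 6: cheapest edge leaving the tree is C–I (10); add I.
Step 7: cheapest edge leaving the tree is E–I (9); add E.
Step 8: cheapest edge leaving the tree is G–H (20); add H.
Vertex order: G, B, F, C, A, D, I, E, H. The 5th vertex is A.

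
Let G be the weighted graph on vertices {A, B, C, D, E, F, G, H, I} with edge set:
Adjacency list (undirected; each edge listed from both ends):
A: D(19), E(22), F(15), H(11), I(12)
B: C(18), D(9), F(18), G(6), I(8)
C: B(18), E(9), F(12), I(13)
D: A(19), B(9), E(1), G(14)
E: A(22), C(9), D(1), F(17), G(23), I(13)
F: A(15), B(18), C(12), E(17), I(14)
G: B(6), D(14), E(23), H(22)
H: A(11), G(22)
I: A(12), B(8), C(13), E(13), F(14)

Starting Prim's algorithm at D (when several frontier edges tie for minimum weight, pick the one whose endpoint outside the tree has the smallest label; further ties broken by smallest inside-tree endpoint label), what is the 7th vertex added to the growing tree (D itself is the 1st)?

A

Prim, starting at D.
Step 1: cheapest edge leaving the tree is D—E (1); add E.
Step 2: cheapest edge leaving the tree is B—D (9); add B.
Step 3: cheapest edge leaving the tree is B—G (6); add G.
Step 4: cheapest edge leaving the tree is B—I (8); add I.
Step 5: cheapest edge leaving the tree is C—E (9); add C.
Step 6: cheapest edge leaving the tree is A—I (12); add A.
Step 7: cheapest edge leaving the tree is A—H (11); add H.
Step 8: cheapest edge leaving the tree is C—F (12); add F.
Vertex order: D, E, B, G, I, C, A, H, F. The 7th vertex is A.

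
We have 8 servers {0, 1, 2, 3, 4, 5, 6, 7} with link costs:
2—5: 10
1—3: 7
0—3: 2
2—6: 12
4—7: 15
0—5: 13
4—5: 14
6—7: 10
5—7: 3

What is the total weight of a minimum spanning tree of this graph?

59

Sort edges by weight, then run Kruskal:
0—3 (2): add — endpoints in different components.
5—7 (3): add — endpoints in different components.
1—3 (7): add — endpoints in different components.
2—5 (10): add — endpoints in different components.
6—7 (10): add — endpoints in different components.
2—6 (12): skip — 2 and 6 already connected.
0—5 (13): add — endpoints in different components.
4—5 (14): add — endpoints in different components.
MST edges: 0—3, 5—7, 1—3, 2—5, 6—7, 0—5, 4—5; total weight 2+3+7+10+10+13+14 = 59.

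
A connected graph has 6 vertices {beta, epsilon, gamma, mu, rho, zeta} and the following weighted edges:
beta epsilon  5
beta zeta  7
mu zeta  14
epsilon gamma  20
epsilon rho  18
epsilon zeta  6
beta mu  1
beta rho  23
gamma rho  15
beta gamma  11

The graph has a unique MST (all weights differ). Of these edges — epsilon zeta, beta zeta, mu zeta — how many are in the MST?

Sort edges by weight, then run Kruskal:
beta mu (1): add. Components now {zeta} {epsilon} {beta,mu} {gamma} {rho}
beta epsilon (5): add. Components now {zeta} {beta,epsilon,mu} {gamma} {rho}
epsilon zeta (6): add. Components now {beta,epsilon,mu,zeta} {gamma} {rho}
beta zeta (7): skip — zeta and beta already connected.
beta gamma (11): add. Components now {beta,epsilon,gamma,mu,zeta} {rho}
mu zeta (14): skip — zeta and mu already connected.
gamma rho (15): add. Components now {beta,epsilon,gamma,mu,rho,zeta}
MST edge set: {beta mu, beta epsilon, epsilon zeta, beta gamma, gamma rho}.
Of the listed edges, {epsilon zeta} are in the MST → 1.

1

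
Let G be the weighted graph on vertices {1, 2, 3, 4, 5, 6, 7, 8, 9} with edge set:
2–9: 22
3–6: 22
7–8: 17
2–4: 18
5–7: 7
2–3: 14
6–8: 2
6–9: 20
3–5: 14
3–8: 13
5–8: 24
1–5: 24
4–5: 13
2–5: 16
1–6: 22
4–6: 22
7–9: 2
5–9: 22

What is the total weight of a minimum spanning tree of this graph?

Sort edges by weight, then run Kruskal:
6–8 (2): add — endpoints in different components.
7–9 (2): add — endpoints in different components.
5–7 (7): add — endpoints in different components.
3–8 (13): add — endpoints in different components.
4–5 (13): add — endpoints in different components.
2–3 (14): add — endpoints in different components.
3–5 (14): add — endpoints in different components.
2–5 (16): skip — 2 and 5 already connected.
7–8 (17): skip — 7 and 8 already connected.
2–4 (18): skip — 2 and 4 already connected.
6–9 (20): skip — 6 and 9 already connected.
1–6 (22): add — endpoints in different components.
MST edges: 6–8, 7–9, 5–7, 3–8, 4–5, 2–3, 3–5, 1–6; total weight 2+2+7+13+13+14+14+22 = 87.

87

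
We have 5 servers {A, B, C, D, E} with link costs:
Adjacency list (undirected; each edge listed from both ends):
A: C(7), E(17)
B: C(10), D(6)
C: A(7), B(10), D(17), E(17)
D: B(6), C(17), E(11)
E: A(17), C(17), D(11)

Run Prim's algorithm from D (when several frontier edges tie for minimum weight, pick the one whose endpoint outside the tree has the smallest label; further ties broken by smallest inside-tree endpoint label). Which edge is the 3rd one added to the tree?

A-C

Prim, starting at D.
Step 1: cheapest edge leaving the tree is B D (6); add B.
Step 2: cheapest edge leaving the tree is B C (10); add C.
Step 3: cheapest edge leaving the tree is A C (7); add A.
Step 4: cheapest edge leaving the tree is D E (11); add E.
The 3rd edge added is A C.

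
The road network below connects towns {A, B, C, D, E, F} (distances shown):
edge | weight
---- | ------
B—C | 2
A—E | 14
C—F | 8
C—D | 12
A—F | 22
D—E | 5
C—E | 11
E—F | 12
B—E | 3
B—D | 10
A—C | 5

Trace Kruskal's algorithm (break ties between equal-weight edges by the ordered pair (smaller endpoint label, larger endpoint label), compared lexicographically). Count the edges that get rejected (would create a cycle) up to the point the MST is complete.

Kruskal: consider edges lightest-first.
B—C (2): add. Components now {A} {B,C} {D} {E} {F}
B—E (3): add. Components now {A} {B,C,E} {D} {F}
A—C (5): add. Components now {A,B,C,E} {D} {F}
D—E (5): add. Components now {A,B,C,D,E} {F}
C—F (8): add. Components now {A,B,C,D,E,F}
Edges rejected before the tree was complete: 0.

0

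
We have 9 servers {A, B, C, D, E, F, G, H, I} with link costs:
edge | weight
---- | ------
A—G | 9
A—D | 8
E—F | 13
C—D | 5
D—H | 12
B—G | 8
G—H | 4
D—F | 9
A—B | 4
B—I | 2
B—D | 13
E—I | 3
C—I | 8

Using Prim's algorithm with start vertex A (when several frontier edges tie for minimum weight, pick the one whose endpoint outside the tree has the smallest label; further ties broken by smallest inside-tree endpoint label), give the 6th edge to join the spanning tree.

B-G

Prim, starting at A.
Step 1: cheapest edge leaving the tree is A—B (4); add B.
Step 2: cheapest edge leaving the tree is B—I (2); add I.
Step 3: cheapest edge leaving the tree is E—I (3); add E.
Step 4: cheapest edge leaving the tree is C—I (8); add C.
Step 5: cheapest edge leaving the tree is C—D (5); add D.
Step 6: cheapest edge leaving the tree is B—G (8); add G.
Step 7: cheapest edge leaving the tree is G—H (4); add H.
Step 8: cheapest edge leaving the tree is D—F (9); add F.
The 6th edge added is B—G.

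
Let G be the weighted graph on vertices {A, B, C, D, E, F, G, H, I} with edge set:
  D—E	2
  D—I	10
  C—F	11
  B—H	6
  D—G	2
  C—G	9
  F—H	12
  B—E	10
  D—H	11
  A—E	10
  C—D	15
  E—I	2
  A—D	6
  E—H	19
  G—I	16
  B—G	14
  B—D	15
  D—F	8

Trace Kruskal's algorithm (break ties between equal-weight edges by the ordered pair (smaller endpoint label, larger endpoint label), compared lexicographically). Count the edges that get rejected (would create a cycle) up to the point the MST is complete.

1

Sort edges by weight, then run Kruskal:
D—E (2): add — endpoints in different components.
D—G (2): add — endpoints in different components.
E—I (2): add — endpoints in different components.
A—D (6): add — endpoints in different components.
B—H (6): add — endpoints in different components.
D—F (8): add — endpoints in different components.
C—G (9): add — endpoints in different components.
A—E (10): skip — A and E already connected.
B—E (10): add — endpoints in different components.
Edges rejected before the tree was complete: 1.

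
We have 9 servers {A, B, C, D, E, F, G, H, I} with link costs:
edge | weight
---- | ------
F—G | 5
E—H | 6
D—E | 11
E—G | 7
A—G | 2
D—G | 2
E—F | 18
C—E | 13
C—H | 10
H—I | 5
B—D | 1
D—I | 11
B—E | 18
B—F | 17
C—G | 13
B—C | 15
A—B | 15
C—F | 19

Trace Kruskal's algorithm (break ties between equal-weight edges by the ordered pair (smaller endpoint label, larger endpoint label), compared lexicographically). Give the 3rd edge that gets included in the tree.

D-G

Sort edges by weight, then run Kruskal:
B—D (1): add — endpoints in different components.
A—G (2): add — endpoints in different components.
D—G (2): add — endpoints in different components.
F—G (5): add — endpoints in different components.
H—I (5): add — endpoints in different components.
E—H (6): add — endpoints in different components.
E—G (7): add — endpoints in different components.
C—H (10): add — endpoints in different components.
The 3rd edge added is D—G.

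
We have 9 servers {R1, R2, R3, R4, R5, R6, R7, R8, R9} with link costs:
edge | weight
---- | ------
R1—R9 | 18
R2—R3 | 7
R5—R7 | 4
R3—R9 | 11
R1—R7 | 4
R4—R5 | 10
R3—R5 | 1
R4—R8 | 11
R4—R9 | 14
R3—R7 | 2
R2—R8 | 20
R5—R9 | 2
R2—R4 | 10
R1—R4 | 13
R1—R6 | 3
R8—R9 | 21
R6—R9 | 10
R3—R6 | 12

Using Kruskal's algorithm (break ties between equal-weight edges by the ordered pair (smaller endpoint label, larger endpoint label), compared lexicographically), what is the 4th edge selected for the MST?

R1-R6

Kruskal: consider edges lightest-first.
R3—R5 (1): add — endpoints in different components.
R3—R7 (2): add — endpoints in different components.
R5—R9 (2): add — endpoints in different components.
R1—R6 (3): add — endpoints in different components.
R1—R7 (4): add — endpoints in different components.
R5—R7 (4): skip — R5 and R7 already connected.
R2—R3 (7): add — endpoints in different components.
R2—R4 (10): add — endpoints in different components.
R4—R5 (10): skip — R5 and R4 already connected.
R6—R9 (10): skip — R9 and R6 already connected.
R3—R9 (11): skip — R9 and R3 already connected.
R4—R8 (11): add — endpoints in different components.
The 4th edge added is R1—R6.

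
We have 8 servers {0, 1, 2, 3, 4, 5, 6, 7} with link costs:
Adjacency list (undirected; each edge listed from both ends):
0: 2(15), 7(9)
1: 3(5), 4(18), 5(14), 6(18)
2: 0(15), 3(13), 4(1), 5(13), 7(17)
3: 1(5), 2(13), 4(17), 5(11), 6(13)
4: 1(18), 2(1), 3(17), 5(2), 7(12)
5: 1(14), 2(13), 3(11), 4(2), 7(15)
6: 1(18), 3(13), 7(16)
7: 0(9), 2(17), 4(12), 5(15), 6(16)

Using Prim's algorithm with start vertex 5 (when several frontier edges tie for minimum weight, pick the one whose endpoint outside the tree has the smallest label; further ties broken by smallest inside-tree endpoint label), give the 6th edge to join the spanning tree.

0-7

Grow the tree from 5 using Prim:
Step 1: cheapest edge leaving the tree is 4—5 (2); add 4.
Step 2: cheapest edge leaving the tree is 2—4 (1); add 2.
Step 3: cheapest edge leaving the tree is 3—5 (11); add 3.
Step 4: cheapest edge leaving the tree is 1—3 (5); add 1.
Step 5: cheapest edge leaving the tree is 4—7 (12); add 7.
Step 6: cheapest edge leaving the tree is 0—7 (9); add 0.
Step 7: cheapest edge leaving the tree is 3—6 (13); add 6.
The 6th edge added is 0—7.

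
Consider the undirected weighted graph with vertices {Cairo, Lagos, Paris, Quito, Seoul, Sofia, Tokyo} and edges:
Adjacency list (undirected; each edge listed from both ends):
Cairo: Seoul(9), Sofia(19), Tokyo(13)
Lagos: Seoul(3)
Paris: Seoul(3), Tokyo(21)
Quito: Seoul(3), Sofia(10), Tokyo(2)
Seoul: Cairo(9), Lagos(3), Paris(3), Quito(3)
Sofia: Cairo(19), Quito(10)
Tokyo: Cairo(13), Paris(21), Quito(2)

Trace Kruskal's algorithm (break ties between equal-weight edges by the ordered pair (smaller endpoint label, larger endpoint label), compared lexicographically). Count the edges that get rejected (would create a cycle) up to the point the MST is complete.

Kruskal: consider edges lightest-first.
Quito Tokyo (2): add. Components now {Sofia} {Paris} {Lagos} {Quito,Tokyo} {Cairo} {Seoul}
Lagos Seoul (3): add. Components now {Sofia} {Paris} {Lagos,Seoul} {Quito,Tokyo} {Cairo}
Paris Seoul (3): add. Components now {Sofia} {Lagos,Paris,Seoul} {Quito,Tokyo} {Cairo}
Quito Seoul (3): add. Components now {Sofia} {Lagos,Paris,Quito,Seoul,Tokyo} {Cairo}
Cairo Seoul (9): add. Components now {Sofia} {Cairo,Lagos,Paris,Quito,Seoul,Tokyo}
Quito Sofia (10): add. Components now {Cairo,Lagos,Paris,Quito,Seoul,Sofia,Tokyo}
Edges rejected before the tree was complete: 0.

0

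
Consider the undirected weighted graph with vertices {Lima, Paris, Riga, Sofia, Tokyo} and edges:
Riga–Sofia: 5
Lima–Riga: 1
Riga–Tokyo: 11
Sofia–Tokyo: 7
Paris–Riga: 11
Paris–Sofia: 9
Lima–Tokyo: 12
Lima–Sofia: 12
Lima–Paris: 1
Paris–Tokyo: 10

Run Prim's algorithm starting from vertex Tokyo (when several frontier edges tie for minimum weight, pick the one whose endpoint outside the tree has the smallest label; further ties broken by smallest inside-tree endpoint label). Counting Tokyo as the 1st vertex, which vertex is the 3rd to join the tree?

Riga

Grow the tree from Tokyo using Prim:
Step 1: frontier [Sofia–Tokyo 7, Paris–Tokyo 10, Riga–Tokyo 11, Lima–Tokyo 12] → take Sofia–Tokyo (7); add Sofia.
Step 2: frontier [Riga–Sofia 5, Paris–Sofia 9, Lima–Sofia 12, Paris–Tokyo 10, Riga–Tokyo 11, Lima–Tokyo 12] → take Riga–Sofia (5); add Riga.
Step 3: frontier [Lima–Riga 1, Paris–Riga 11, Paris–Sofia 9, Lima–Sofia 12, Paris–Tokyo 10, Lima–Tokyo 12] → take Lima–Riga (1); add Lima.
Step 4: frontier [Lima–Paris 1, Paris–Riga 11, Paris–Sofia 9, Paris–Tokyo 10] → take Lima–Paris (1); add Paris.
Vertex order: Tokyo, Sofia, Riga, Lima, Paris. The 3rd vertex is Riga.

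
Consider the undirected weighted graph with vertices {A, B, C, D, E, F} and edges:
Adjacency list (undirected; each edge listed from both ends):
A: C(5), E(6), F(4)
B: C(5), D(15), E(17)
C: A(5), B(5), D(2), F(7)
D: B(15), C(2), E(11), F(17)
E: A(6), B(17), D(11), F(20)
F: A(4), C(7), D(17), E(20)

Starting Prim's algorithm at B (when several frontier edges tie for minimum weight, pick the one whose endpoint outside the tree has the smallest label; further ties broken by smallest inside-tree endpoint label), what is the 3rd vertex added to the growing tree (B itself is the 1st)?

Prim, starting at B.
Step 1: cheapest edge leaving the tree is B C (5); add C.
Step 2: cheapest edge leaving the tree is C D (2); add D.
Step 3: cheapest edge leaving the tree is A C (5); add A.
Step 4: cheapest edge leaving the tree is A F (4); add F.
Step 5: cheapest edge leaving the tree is A E (6); add E.
Vertex order: B, C, D, A, F, E. The 3rd vertex is D.

D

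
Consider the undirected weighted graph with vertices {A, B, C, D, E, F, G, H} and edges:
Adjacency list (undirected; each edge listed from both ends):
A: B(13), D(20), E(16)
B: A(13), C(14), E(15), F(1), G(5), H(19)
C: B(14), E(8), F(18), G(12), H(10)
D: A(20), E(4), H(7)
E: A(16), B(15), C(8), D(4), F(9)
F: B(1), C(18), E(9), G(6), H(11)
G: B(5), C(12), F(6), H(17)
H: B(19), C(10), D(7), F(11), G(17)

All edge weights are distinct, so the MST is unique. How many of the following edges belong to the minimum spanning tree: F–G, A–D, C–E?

Sort edges by weight, then run Kruskal:
B–F (1): add — endpoints in different components.
D–E (4): add — endpoints in different components.
B–G (5): add — endpoints in different components.
F–G (6): skip — F and G already connected.
D–H (7): add — endpoints in different components.
C–E (8): add — endpoints in different components.
E–F (9): add — endpoints in different components.
C–H (10): skip — C and H already connected.
F–H (11): skip — F and H already connected.
C–G (12): skip — C and G already connected.
A–B (13): add — endpoints in different components.
MST edge set: {B–F, D–E, B–G, D–H, C–E, E–F, A–B}.
Of the listed edges, {C–E} are in the MST → 1.

1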